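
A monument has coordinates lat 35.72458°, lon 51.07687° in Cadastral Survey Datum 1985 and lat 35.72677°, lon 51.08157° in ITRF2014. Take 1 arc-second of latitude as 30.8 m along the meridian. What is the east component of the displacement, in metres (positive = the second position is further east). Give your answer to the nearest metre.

ΔE = 423 m

Δφ = 35.72677° − 35.72458° = +0.00219°; Δλ = 51.08157° − 51.07687° = +0.00470°.
1° of latitude = 3600 × 30.80 = 110880 m.
ΔN = Δφ × 110880 = 242.8 m; ΔE = Δλ × 110880 × cos(35.72458°) = +0.00470 × 110880 × 0.811833 = 423.1 m.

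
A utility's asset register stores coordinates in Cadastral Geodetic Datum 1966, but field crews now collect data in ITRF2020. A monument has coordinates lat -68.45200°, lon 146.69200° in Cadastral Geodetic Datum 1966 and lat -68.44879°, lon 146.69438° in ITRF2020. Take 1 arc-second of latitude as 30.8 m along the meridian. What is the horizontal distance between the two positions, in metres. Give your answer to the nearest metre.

Δφ = -68.44879° − -68.45200° = +0.00321°; Δλ = 146.69438° − 146.69200° = +0.00238°.
1° of latitude = 3600 × 30.80 = 110880 m.
ΔN = Δφ × 110880 = 355.9 m; ΔE = Δλ × 110880 × cos(-68.45200°) = +0.00238 × 110880 × 0.367281 = 96.9 m.
Distance = √(ΔE² + ΔN²) = √(96.9² + 355.9²) = 368.9 m.

369 m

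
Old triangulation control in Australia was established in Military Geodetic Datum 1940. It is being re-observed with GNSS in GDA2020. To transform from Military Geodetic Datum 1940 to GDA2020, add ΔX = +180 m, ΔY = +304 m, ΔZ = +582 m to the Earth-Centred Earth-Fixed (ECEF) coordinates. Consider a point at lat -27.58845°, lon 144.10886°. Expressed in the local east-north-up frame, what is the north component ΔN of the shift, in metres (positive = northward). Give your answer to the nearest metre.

At φ = -27.58845°, λ = 144.10886°: sin φ = -0.463117, cos φ = 0.886297, sin λ = 0.586247, cos λ = -0.810132.
ΔN = −sin φ cos λ·ΔX − sin φ sin λ·ΔY + cos φ·ΔZ = −(-0.463117)(-0.810132)(180) − (-0.463117)(0.586247)(304) + (0.886297)(582) = 530.83 m.

ΔN = 531 m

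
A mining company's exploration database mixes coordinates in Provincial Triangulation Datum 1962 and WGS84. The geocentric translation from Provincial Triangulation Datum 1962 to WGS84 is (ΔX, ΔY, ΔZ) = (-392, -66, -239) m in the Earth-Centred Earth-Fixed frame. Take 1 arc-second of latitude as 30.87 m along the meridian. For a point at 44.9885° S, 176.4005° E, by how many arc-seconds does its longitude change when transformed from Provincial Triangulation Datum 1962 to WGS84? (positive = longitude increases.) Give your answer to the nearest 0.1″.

sin φ = -0.706965, cos φ = 0.707249, sin λ = 0.062782, cos λ = -0.998027.
East component: ΔE = −sin λ·ΔX + cos λ·ΔY = −(0.062782)(-392) + (-0.998027)(-66) = 90.48 m.
1° of latitude spans 3600 × 30.87 = 111132 m; at latitude φ, 1° of longitude spans that × cos φ = 78598.0 m, so Δλ = 90.48 / 78598.0 × 3600 = 4.144″.

Δλ = 4.1″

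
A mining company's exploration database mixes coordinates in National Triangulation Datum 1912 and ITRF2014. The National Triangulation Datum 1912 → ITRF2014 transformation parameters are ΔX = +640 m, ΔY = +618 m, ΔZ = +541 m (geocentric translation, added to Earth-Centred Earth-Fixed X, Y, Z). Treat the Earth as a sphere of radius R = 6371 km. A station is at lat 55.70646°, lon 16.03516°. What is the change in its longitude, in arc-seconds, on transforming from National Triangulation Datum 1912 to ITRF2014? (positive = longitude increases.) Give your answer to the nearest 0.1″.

Δλ = 24.0″

sin φ = 0.826162, cos φ = 0.563433, sin λ = 0.276227, cos λ = 0.961092.
East component: ΔE = −sin λ·ΔX + cos λ·ΔY = −(0.276227)(640) + (0.961092)(618) = 417.17 m.
1° of latitude spans πR/180 = 111195 m; at latitude φ, 1° of longitude spans that × cos φ = 62650.9 m, so Δλ = 417.17 / 62650.9 × 3600 = 23.971″.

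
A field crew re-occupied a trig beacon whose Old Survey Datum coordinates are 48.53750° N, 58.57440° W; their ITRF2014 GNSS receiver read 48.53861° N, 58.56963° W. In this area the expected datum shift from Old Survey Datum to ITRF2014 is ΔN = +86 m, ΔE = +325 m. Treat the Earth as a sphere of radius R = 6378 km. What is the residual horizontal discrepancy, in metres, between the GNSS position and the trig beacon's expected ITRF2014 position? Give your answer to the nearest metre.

Observed coordinate differences: Δφ = +0.00111°, Δλ = +0.00477°.
Converting to metres (1° lat = 111317 m, cos φ = 0.662130): observed ΔN = 123.6 m, observed ΔE = 351.6 m.
Subtracting the expected shift leaves a residual of 123.6 − (86) = 37.6 m north and 351.6 − (325) = 26.6 m east.
Residual distance = √(37.6² + 26.6²) = 46.0 m.

46 m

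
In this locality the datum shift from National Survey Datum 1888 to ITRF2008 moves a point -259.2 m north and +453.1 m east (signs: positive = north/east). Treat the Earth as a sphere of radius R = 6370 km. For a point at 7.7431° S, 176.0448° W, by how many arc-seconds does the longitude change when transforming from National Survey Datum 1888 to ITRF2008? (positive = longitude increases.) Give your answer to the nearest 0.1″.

At latitude -7.7431°, cos φ = 0.990882.
One radian of longitude at latitude φ spans R cos φ, so Δλ = ΔE / (R cos φ) = 453.1 / (6370000 × 0.990882) = 7.1785e-05 rad = 14.807″.

Δλ = 14.8″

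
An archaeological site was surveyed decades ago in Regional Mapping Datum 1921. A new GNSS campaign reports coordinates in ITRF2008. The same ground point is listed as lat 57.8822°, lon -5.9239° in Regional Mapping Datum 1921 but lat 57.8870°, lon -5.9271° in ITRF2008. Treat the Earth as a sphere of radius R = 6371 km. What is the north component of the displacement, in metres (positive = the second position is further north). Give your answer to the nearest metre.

ΔN = 534 m

Δφ = 57.8870° − 57.8822° = +0.0048°; Δλ = -5.9271° − -5.9239° = -0.0032°.
1° along a meridian = πR/180 = 111195 m.
ΔN = Δφ × 111195 = 533.7 m; ΔE = Δλ × 111195 × cos(57.8822°) = -0.0032 × 111195 × 0.531662 = -189.2 m.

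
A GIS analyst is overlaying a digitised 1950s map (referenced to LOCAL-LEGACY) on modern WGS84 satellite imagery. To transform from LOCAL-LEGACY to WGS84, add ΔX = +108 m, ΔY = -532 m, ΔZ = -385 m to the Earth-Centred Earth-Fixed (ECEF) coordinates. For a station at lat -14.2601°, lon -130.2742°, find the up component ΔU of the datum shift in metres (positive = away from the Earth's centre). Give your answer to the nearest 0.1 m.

At φ = -14.2601°, λ = -130.2742°: sin φ = -0.246324, cos φ = 0.969188, sin λ = -0.762959, cos λ = -0.646446.
ΔU = cos φ cos λ·ΔX + cos φ sin λ·ΔY + sin φ·ΔZ = (0.969188)(-0.646446)(108) + (0.969188)(-0.762959)(-532) + (-0.246324)(-385) = 420.56 m.

ΔU = 420.6 m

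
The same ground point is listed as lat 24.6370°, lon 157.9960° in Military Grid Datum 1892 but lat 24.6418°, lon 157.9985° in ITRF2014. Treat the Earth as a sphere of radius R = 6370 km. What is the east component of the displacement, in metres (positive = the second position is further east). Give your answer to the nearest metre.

ΔE = 253 m

Δφ = 24.6418° − 24.6370° = +0.0048°; Δλ = 157.9985° − 157.9960° = +0.0025°.
1° along a meridian = πR/180 = 111177 m.
ΔN = Δφ × 111177 = 533.7 m; ΔE = Δλ × 111177 × cos(24.6370°) = +0.0025 × 111177 × 0.908967 = 252.6 m.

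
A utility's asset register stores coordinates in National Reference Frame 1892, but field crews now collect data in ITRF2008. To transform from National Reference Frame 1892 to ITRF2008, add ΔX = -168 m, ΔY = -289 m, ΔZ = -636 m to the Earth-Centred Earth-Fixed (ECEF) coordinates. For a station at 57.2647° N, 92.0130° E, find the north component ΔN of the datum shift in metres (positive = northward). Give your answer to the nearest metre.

At φ = 57.2647°, λ = 92.0130°: sin φ = 0.841178, cos φ = 0.540759, sin λ = 0.999383, cos λ = -0.035126.
ΔN = −sin φ cos λ·ΔX − sin φ sin λ·ΔY + cos φ·ΔZ = −(0.841178)(-0.035126)(-168) − (0.841178)(0.999383)(-289) + (0.540759)(-636) = -105.94 m.

ΔN = -106 m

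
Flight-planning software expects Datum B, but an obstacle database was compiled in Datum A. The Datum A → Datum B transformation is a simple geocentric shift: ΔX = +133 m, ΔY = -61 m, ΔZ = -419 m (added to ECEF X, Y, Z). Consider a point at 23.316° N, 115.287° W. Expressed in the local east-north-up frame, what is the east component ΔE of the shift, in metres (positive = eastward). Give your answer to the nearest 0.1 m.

The local east axis at (φ, λ) is (−sin λ, cos λ, 0), so ΔE = −sin(-115.287°)·133 + cos(-115.287°)·(-61) = 146.31 m.

ΔE = 146.3 m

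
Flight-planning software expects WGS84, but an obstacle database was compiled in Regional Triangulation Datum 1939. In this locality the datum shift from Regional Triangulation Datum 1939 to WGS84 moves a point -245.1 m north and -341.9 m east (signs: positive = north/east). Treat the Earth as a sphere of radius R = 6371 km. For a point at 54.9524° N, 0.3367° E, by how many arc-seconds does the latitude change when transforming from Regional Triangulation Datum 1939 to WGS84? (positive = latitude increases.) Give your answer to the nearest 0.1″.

Δφ = -7.9″

On a sphere of radius R, 1 rad of latitude = R, so Δφ = ΔN / R = -245.1 / 6371000 = -3.8471e-05 rad = -7.935″.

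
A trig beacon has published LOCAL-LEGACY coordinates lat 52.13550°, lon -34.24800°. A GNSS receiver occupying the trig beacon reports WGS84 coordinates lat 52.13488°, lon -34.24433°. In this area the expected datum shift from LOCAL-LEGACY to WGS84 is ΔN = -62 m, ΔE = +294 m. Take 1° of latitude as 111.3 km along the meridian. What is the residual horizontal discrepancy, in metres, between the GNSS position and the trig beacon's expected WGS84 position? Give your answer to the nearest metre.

Observed coordinate differences: Δφ = -0.00062°, Δλ = +0.00367°.
Converting to metres (1° lat = 111300 m, cos φ = 0.613796): observed ΔN = -69.0 m, observed ΔE = 250.7 m.
Subtracting the expected shift leaves a residual of -69.0 − (-62) = -7.0 m north and 250.7 − (294) = -43.3 m east.
Residual distance = √((-7.0)² + (-43.3)²) = 43.8 m.

44 m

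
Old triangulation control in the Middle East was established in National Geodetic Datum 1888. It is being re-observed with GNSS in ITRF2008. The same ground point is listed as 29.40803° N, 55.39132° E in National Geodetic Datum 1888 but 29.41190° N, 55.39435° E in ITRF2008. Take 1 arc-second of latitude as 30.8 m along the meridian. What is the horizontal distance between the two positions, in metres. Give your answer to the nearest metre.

Δφ = 29.41190° − 29.40803° = +0.00387°; Δλ = 55.39435° − 55.39132° = +0.00303°.
1° of latitude = 3600 × 30.80 = 110880 m.
ΔN = Δφ × 110880 = 429.1 m; ΔE = Δλ × 110880 × cos(29.40803°) = +0.00303 × 110880 × 0.871145 = 292.7 m.
Distance = √(ΔE² + ΔN²) = √(292.7² + 429.1²) = 519.4 m.

519 m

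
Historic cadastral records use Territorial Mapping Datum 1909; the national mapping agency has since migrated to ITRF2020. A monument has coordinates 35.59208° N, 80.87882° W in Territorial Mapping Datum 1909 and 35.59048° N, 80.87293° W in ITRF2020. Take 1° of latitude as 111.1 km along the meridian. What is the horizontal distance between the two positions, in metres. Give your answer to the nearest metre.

Δφ = 35.59048° − 35.59208° = -0.00160°; Δλ = -80.87293° − -80.87882° = +0.00589°.
ΔN = Δφ × 111100 = -177.8 m; ΔE = Δλ × 111100 × cos(35.59208°) = +0.00589 × 111100 × 0.813181 = 532.1 m.
Distance = √(ΔE² + ΔN²) = √(532.1² + (-177.8)²) = 561.0 m.

561 m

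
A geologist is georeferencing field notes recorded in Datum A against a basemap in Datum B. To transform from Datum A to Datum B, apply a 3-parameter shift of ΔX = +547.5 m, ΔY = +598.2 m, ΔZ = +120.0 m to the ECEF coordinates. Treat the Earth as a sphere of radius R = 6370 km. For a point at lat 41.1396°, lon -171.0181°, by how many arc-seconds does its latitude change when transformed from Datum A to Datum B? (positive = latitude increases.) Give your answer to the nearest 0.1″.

sin φ = 0.657896, cos φ = 0.753109, sin λ = -0.156122, cos λ = -0.987738.
North component: ΔN = −sin φ cos λ·ΔX − sin φ sin λ·ΔY + cos φ·ΔZ = −(0.657896)(-0.987738)(547.5) − (0.657896)(-0.156122)(598.2) + (0.753109)(120.0) = 507.60 m.
1° of latitude spans πR/180 = 111177 m, so Δφ = 507.60 / 111177 × 3600 = 16.436″.

Δφ = 16.4″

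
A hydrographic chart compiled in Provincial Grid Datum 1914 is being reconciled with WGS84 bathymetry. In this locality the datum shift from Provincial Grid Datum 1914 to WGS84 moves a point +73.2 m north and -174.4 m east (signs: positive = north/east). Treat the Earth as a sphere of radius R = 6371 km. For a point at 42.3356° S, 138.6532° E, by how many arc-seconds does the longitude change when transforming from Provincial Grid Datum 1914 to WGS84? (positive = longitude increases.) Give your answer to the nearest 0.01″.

Δλ = -7.64″

At latitude -42.3356°, cos φ = 0.739213.
One radian of longitude at latitude φ spans R cos φ, so Δλ = ΔE / (R cos φ) = -174.4 / (6371000 × 0.739213) = -3.7031e-05 rad = -7.638″.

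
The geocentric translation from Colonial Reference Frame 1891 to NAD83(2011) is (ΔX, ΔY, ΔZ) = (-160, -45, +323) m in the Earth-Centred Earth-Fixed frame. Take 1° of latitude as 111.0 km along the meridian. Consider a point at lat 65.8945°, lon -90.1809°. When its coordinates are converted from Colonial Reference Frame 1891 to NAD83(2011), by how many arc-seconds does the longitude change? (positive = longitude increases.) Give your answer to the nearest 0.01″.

Δλ = -12.69″

sin φ = 0.912795, cos φ = 0.408418, sin λ = -0.999995, cos λ = -0.003157.
East component: ΔE = −sin λ·ΔX + cos λ·ΔY = −(-0.999995)(-160) + (-0.003157)(-45) = -159.86 m.
1° of latitude spans 111000 m; at latitude φ, 1° of longitude spans that × cos φ = 45334.4 m, so Δλ = -159.86 / 45334.4 × 3600 = -12.694″.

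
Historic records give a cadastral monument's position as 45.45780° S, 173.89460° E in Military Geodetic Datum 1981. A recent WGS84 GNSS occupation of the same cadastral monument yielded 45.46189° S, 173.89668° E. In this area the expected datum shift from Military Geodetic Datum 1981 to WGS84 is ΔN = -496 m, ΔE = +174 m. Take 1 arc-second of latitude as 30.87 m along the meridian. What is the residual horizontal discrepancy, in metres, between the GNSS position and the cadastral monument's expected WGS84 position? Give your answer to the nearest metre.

43 m

Observed coordinate differences: Δφ = -0.00409°, Δλ = +0.00208°.
Converting to metres (1° lat = 111132 m, cos φ = 0.701434): observed ΔN = -454.5 m, observed ΔE = 162.1 m.
Subtracting the expected shift leaves a residual of -454.5 − (-496) = 41.5 m north and 162.1 − (174) = -11.9 m east.
Residual distance = √(41.5² + (-11.9)²) = 43.1 m.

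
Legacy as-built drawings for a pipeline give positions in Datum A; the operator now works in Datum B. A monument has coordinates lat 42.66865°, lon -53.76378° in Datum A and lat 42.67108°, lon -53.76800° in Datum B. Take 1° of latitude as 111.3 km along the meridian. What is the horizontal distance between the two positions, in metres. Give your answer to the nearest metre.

Δφ = 42.67108° − 42.66865° = +0.00243°; Δλ = -53.76800° − -53.76378° = -0.00422°.
ΔN = Δφ × 111300 = 270.5 m; ΔE = Δλ × 111300 × cos(42.66865°) = -0.00422 × 111300 × 0.735286 = -345.4 m.
Distance = √(ΔE² + ΔN²) = √((-345.4)² + 270.5²) = 438.7 m.

439 m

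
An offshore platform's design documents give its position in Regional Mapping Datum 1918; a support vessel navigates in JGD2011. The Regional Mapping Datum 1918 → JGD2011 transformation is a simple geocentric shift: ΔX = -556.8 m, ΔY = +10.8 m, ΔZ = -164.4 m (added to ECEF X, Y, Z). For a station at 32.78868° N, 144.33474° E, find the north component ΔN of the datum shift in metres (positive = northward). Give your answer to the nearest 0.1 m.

At φ = 32.78868°, λ = 144.33474°: sin φ = 0.541542, cos φ = 0.840674, sin λ = 0.583049, cos λ = -0.812437.
ΔN = −sin φ cos λ·ΔX − sin φ sin λ·ΔY + cos φ·ΔZ = −(0.541542)(-0.812437)(-556.8) − (0.541542)(0.583049)(10.8) + (0.840674)(-164.4) = -386.59 m.

ΔN = -386.6 m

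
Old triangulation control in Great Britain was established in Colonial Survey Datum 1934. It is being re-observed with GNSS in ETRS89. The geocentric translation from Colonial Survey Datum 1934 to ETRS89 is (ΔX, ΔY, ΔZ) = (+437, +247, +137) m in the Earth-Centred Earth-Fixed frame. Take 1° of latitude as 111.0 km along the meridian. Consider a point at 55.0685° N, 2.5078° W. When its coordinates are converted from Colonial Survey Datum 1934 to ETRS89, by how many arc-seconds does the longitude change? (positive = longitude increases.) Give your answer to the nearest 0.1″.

sin φ = 0.819837, cos φ = 0.572597, sin λ = -0.043755, cos λ = 0.999042.
East component: ΔE = −sin λ·ΔX + cos λ·ΔY = −(-0.043755)(437) + (0.999042)(247) = 265.88 m.
1° of latitude spans 111000 m; at latitude φ, 1° of longitude spans that × cos φ = 63558.2 m, so Δλ = 265.88 / 63558.2 × 3600 = 15.060″.

Δλ = 15.1″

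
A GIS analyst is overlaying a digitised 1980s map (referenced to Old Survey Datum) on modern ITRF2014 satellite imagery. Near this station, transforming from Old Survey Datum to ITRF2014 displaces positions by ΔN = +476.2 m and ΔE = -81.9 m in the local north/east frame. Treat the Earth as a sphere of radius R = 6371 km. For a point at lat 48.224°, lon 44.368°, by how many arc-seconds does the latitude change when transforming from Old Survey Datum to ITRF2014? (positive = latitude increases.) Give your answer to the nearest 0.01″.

On a sphere of radius R, 1 rad of latitude = R, so Δφ = ΔN / R = 476.2 / 6371000 = 7.4745e-05 rad = 15.417″.

Δφ = 15.42″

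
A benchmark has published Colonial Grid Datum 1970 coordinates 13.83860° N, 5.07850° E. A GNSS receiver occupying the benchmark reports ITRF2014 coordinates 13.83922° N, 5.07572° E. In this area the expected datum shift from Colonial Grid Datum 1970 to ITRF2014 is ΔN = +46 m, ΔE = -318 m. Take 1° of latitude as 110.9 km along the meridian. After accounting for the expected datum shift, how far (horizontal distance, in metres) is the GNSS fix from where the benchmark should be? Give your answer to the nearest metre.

Observed coordinate differences: Δφ = +0.00062°, Δλ = -0.00278°.
Converting to metres (1° lat = 110900 m, cos φ = 0.970973): observed ΔN = 68.8 m, observed ΔE = -299.4 m.
Subtracting the expected shift leaves a residual of 68.8 − (46) = 22.8 m north and -299.4 − (-318) = 18.6 m east.
Residual distance = √(22.8² + 18.6²) = 29.4 m.

29 m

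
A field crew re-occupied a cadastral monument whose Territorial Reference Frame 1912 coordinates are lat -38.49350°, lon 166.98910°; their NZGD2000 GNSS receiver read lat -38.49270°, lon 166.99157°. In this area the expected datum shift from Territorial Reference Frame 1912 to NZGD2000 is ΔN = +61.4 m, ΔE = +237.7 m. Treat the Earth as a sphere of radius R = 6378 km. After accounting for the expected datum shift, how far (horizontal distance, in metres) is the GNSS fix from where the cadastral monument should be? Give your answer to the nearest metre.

36 m

Observed coordinate differences: Δφ = +0.00080°, Δλ = +0.00247°.
Converting to metres (1° lat = 111317 m, cos φ = 0.782679): observed ΔN = 89.1 m, observed ΔE = 215.2 m.
Subtracting the expected shift leaves a residual of 89.1 − (61.4) = 27.7 m north and 215.2 − (237.7) = -22.5 m east.
Residual distance = √(27.7² + (-22.5)²) = 35.7 m.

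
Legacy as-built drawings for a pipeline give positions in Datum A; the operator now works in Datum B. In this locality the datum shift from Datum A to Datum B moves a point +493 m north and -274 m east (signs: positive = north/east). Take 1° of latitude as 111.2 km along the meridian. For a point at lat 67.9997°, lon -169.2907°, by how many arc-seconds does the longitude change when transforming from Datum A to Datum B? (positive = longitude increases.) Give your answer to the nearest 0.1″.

At latitude 67.9997°, cos φ = 0.374611.
1° of longitude at this latitude = 111.2 × cos φ = 41.66 km, so Δλ = -274.0 / 41656.8 = -0.0065776° = -23.679″.

Δλ = -23.7″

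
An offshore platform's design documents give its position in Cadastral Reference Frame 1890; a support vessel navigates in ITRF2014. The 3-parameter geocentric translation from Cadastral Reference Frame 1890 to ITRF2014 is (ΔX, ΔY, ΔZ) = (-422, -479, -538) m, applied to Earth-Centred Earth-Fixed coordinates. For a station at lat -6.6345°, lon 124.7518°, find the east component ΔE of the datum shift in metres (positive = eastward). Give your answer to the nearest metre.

The local east axis at (φ, λ) is (−sin λ, cos λ, 0), so ΔE = −sin(124.7518°)·(-422) + cos(124.7518°)·(-479) = 619.77 m.

ΔE = 620 m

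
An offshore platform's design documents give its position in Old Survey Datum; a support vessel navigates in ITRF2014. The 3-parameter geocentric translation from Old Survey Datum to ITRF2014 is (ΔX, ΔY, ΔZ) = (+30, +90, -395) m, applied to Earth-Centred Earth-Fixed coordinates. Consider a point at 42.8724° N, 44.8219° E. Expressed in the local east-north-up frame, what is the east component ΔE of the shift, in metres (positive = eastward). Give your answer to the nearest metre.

ΔE = 43 m

The local east axis at (φ, λ) is (−sin λ, cos λ, 0), so ΔE = −sin(44.8219°)·30 + cos(44.8219°)·90 = 42.69 m.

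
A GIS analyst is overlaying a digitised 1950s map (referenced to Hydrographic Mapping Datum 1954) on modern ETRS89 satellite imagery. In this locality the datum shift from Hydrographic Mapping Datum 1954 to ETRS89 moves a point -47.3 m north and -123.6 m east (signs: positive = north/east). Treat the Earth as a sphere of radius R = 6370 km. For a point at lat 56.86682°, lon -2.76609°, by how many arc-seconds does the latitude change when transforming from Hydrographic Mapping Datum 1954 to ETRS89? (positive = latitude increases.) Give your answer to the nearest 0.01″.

On a sphere of radius R, 1 rad of latitude = R, so Δφ = ΔN / R = -47.3 / 6370000 = -7.4254e-06 rad = -1.532″.

Δφ = -1.53″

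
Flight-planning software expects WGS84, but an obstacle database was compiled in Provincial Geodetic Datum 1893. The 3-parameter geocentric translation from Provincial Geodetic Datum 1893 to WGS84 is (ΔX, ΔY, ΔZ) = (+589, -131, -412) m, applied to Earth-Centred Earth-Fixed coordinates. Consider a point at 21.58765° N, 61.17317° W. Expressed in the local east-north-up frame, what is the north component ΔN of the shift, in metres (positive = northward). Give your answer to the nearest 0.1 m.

ΔN = -529.8 m

At φ = 21.58765°, λ = -61.17317°: sin φ = 0.367924, cos φ = 0.929856, sin λ = -0.876081, cos λ = 0.482164.
ΔN = −sin φ cos λ·ΔX − sin φ sin λ·ΔY + cos φ·ΔZ = −(0.367924)(0.482164)(589) − (0.367924)(-0.876081)(-131) + (0.929856)(-412) = -529.81 m.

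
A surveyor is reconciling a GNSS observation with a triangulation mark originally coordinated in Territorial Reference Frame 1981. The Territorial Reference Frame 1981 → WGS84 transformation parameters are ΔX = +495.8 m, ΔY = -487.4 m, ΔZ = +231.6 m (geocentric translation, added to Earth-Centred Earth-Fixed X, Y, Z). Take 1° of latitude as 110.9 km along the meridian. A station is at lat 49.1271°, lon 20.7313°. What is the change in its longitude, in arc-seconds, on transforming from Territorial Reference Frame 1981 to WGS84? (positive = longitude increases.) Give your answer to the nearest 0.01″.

sin φ = 0.756163, cos φ = 0.654383, sin λ = 0.353986, cos λ = 0.935251.
East component: ΔE = −sin λ·ΔX + cos λ·ΔY = −(0.353986)(495.8) + (0.935251)(-487.4) = -631.35 m.
1° of latitude spans 110900 m; at latitude φ, 1° of longitude spans that × cos φ = 72571.1 m, so Δλ = -631.35 / 72571.1 × 3600 = -31.319″.

Δλ = -31.32″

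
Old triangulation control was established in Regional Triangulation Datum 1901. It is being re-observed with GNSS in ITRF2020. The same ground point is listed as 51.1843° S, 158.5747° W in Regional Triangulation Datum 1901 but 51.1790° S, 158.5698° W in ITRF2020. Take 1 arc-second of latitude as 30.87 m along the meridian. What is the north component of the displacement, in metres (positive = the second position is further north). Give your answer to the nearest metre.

ΔN = 589 m

Δφ = -51.1790° − -51.1843° = +0.0053°; Δλ = -158.5698° − -158.5747° = +0.0049°.
1° of latitude = 3600 × 30.87 = 111132 m.
ΔN = Δφ × 111132 = 589.0 m; ΔE = Δλ × 111132 × cos(-51.1843°) = +0.0049 × 111132 × 0.626817 = 341.3 m.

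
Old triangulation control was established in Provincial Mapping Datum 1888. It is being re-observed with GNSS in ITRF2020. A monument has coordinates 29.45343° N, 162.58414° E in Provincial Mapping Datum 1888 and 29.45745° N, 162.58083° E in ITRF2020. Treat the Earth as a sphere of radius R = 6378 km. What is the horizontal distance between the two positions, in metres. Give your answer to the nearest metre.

Δφ = 29.45745° − 29.45343° = +0.00402°; Δλ = 162.58083° − 162.58414° = -0.00331°.
1° along a meridian = πR/180 = 111317 m.
ΔN = Δφ × 111317 = 447.5 m; ΔE = Δλ × 111317 × cos(29.45343°) = -0.00331 × 111317 × 0.870756 = -320.8 m.
Distance = √(ΔE² + ΔN²) = √((-320.8)² + 447.5²) = 550.6 m.

551 m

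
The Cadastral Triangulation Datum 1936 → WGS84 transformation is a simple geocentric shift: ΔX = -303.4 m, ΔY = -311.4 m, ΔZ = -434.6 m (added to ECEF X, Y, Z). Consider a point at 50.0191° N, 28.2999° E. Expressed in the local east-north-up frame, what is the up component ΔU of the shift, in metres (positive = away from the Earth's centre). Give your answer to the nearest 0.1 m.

ΔU = -599.5 m

At φ = 50.0191°, λ = 28.2999°: sin φ = 0.766259, cos φ = 0.642532, sin λ = 0.474087, cos λ = 0.880478.
ΔU = cos φ cos λ·ΔX + cos φ sin λ·ΔY + sin φ·ΔZ = (0.642532)(0.880478)(-303.4) + (0.642532)(0.474087)(-311.4) + (0.766259)(-434.6) = -599.52 m.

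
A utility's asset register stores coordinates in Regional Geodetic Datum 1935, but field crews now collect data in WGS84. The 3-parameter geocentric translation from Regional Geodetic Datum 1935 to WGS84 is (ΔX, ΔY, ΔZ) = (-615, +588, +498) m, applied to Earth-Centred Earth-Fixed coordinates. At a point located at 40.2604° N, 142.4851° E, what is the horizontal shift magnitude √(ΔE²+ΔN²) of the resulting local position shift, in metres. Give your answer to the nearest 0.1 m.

The local east axis at (φ, λ) is (−sin λ, cos λ, 0), so ΔE = −sin(142.4851°)·(-615) + cos(142.4851°)·588 = -91.88 m.
The local north axis is (−sin φ cos λ, −sin φ sin λ, cos φ), giving ΔN = -315.256 − 231.409 + 380.031 = -166.63 m.
Horizontal magnitude = √(ΔE² + ΔN²) = √((-91.88)² + (-166.63)²) = 190.29 m.

190.3 m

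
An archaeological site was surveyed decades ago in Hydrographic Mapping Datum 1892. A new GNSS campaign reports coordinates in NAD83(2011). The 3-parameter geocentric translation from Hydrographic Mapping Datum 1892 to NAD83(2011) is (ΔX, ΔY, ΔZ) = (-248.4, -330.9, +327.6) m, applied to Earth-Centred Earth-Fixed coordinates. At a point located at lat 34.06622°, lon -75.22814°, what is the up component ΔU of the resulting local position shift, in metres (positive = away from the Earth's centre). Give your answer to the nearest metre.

ΔU = 396 m

At φ = 34.06622°, λ = -75.22814°: sin φ = 0.560151, cos φ = 0.828391, sin λ = -0.966949, cos λ = 0.254971.
ΔU = cos φ cos λ·ΔX + cos φ sin λ·ΔY + sin φ·ΔZ = (0.828391)(0.254971)(-248.4) + (0.828391)(-0.966949)(-330.9) + (0.560151)(327.6) = 396.09 m.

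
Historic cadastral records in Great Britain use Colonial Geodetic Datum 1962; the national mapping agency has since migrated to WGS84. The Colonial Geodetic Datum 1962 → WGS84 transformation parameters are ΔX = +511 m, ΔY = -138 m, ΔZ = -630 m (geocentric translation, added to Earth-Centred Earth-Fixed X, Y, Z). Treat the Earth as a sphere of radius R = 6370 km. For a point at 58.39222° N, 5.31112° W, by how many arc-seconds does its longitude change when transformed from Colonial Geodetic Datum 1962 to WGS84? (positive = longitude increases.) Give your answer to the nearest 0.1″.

sin φ = 0.851656, cos φ = 0.524102, sin λ = -0.092564, cos λ = 0.995707.
East component: ΔE = −sin λ·ΔX + cos λ·ΔY = −(-0.092564)(511) + (0.995707)(-138) = -90.11 m.
1° of latitude spans πR/180 = 111177 m; at latitude φ, 1° of longitude spans that × cos φ = 58268.3 m, so Δλ = -90.11 / 58268.3 × 3600 = -5.567″.

Δλ = -5.6″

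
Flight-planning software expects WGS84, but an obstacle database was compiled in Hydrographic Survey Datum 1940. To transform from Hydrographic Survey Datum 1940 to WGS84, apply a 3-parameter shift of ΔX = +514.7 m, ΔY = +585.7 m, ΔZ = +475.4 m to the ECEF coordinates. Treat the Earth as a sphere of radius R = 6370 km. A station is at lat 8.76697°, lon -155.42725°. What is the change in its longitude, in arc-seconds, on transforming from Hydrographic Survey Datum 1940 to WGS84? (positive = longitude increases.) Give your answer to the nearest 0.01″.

sin φ = 0.152416, cos φ = 0.988316, sin λ = -0.415848, cos λ = -0.909434.
East component: ΔE = −sin λ·ΔX + cos λ·ΔY = −(-0.415848)(514.7) + (-0.909434)(585.7) = -318.62 m.
1° of latitude spans πR/180 = 111177 m; at latitude φ, 1° of longitude spans that × cos φ = 109878.5 m, so Δλ = -318.62 / 109878.5 × 3600 = -10.439″.

Δλ = -10.44″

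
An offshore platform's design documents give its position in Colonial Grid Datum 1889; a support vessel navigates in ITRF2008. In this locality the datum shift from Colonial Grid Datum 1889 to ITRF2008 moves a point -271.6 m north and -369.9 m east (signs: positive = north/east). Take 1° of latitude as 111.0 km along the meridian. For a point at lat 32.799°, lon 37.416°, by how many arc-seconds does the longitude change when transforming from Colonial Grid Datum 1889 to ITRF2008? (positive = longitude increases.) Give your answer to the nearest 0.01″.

Δλ = -14.27″

At latitude 32.799°, cos φ = 0.840576.
1° of longitude at this latitude = 111.0 × cos φ = 93.30 km, so Δλ = -369.9 / 93303.9 = -0.0039645° = -14.272″.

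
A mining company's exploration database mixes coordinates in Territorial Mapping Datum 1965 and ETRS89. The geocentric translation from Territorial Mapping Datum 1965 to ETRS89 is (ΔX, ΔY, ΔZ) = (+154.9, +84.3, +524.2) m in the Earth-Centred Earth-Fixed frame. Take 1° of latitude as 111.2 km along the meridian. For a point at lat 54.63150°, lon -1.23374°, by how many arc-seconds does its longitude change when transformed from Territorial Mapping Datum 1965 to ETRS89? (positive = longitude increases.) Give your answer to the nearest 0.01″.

sin φ = 0.815446, cos φ = 0.578833, sin λ = -0.021531, cos λ = 0.999768.
East component: ΔE = −sin λ·ΔX + cos λ·ΔY = −(-0.021531)(154.9) + (0.999768)(84.3) = 87.62 m.
1° of latitude spans 111200 m; at latitude φ, 1° of longitude spans that × cos φ = 64366.2 m, so Δλ = 87.62 / 64366.2 × 3600 = 4.900″.

Δλ = 4.90″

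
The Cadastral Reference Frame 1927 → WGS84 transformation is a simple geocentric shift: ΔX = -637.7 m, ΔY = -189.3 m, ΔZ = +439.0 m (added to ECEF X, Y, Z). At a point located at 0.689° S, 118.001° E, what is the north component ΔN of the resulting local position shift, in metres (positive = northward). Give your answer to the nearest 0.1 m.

The local north axis is (−sin φ cos λ, −sin φ sin λ, cos φ), giving ΔN = 3.600 − 2.010 + 438.968 = 440.56 m.

ΔN = 440.6 m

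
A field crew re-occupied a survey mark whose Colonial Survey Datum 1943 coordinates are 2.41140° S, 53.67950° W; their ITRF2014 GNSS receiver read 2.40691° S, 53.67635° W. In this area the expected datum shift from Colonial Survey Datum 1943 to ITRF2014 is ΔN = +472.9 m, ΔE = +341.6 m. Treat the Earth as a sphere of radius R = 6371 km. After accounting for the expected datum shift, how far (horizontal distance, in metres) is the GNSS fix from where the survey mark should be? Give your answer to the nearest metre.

28 m

Observed coordinate differences: Δφ = +0.00449°, Δλ = +0.00315°.
Converting to metres (1° lat = 111195 m, cos φ = 0.999114): observed ΔN = 499.3 m, observed ΔE = 350.0 m.
Subtracting the expected shift leaves a residual of 499.3 − (472.9) = 26.4 m north and 350.0 − (341.6) = 8.4 m east.
Residual distance = √(26.4² + 8.4²) = 27.7 m.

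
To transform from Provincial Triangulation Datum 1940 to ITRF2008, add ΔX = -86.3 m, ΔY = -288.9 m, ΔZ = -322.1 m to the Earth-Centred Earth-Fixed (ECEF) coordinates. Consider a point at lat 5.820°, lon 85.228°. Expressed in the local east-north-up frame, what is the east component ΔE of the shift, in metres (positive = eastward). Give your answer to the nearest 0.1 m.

ΔE = 62.0 m

The local east axis at (φ, λ) is (−sin λ, cos λ, 0), so ΔE = −sin(85.228°)·(-86.3) + cos(85.228°)·(-288.9) = 61.97 m.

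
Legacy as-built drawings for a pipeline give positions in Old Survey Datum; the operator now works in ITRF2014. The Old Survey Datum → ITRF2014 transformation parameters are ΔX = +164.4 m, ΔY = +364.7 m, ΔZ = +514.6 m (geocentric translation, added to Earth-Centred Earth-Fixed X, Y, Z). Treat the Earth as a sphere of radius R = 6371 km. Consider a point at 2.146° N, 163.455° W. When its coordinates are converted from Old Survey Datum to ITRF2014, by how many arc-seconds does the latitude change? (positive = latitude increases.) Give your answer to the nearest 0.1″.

Δφ = 17.0″

sin φ = 0.037446, cos φ = 0.999299, sin λ = -0.284768, cos λ = -0.958596.
North component: ΔN = −sin φ cos λ·ΔX − sin φ sin λ·ΔY + cos φ·ΔZ = −(0.037446)(-0.958596)(164.4) − (0.037446)(-0.284768)(364.7) + (0.999299)(514.6) = 524.03 m.
1° of latitude spans πR/180 = 111195 m, so Δφ = 524.03 / 111195 × 3600 = 16.966″.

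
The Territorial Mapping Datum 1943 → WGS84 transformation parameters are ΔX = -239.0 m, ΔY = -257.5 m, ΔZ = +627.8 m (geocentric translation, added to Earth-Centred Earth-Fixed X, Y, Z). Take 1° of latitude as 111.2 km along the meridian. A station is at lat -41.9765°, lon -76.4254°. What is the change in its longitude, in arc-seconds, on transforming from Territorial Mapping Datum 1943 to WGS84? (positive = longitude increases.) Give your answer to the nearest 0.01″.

Δλ = -12.75″

sin φ = -0.668826, cos φ = 0.743419, sin λ = -0.972065, cos λ = 0.234711.
East component: ΔE = −sin λ·ΔX + cos λ·ΔY = −(-0.972065)(-239.0) + (0.234711)(-257.5) = -292.76 m.
1° of latitude spans 111200 m; at latitude φ, 1° of longitude spans that × cos φ = 82668.2 m, so Δλ = -292.76 / 82668.2 × 3600 = -12.749″.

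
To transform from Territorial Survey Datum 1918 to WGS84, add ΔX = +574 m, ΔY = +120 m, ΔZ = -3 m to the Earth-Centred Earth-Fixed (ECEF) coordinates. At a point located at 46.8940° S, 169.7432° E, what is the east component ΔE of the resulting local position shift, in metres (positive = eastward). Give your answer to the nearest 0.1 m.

The local east axis at (φ, λ) is (−sin λ, cos λ, 0), so ΔE = −sin(169.7432°)·574 + cos(169.7432°)·120 = -220.29 m.

ΔE = -220.3 m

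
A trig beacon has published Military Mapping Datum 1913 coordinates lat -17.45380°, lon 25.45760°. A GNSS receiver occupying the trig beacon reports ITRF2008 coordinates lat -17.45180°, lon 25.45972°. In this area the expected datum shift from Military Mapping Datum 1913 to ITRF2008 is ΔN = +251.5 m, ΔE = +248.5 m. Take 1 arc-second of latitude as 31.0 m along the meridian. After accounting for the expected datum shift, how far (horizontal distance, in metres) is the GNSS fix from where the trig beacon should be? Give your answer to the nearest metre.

Observed coordinate differences: Δφ = +0.00200°, Δλ = +0.00212°.
Converting to metres (1° lat = 111600 m, cos φ = 0.953959): observed ΔN = 223.2 m, observed ΔE = 225.7 m.
Subtracting the expected shift leaves a residual of 223.2 − (251.5) = -28.3 m north and 225.7 − (248.5) = -22.8 m east.
Residual distance = √((-28.3)² + (-22.8)²) = 36.3 m.

36 m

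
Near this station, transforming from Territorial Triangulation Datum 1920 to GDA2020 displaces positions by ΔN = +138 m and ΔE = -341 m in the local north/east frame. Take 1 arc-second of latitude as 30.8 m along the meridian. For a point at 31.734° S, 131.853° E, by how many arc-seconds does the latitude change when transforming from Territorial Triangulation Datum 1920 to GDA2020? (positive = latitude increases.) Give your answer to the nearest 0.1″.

Δφ = 4.5″

1″ of latitude = 30.80 m, so Δφ = 138.0 / 30.80 = 4.481″.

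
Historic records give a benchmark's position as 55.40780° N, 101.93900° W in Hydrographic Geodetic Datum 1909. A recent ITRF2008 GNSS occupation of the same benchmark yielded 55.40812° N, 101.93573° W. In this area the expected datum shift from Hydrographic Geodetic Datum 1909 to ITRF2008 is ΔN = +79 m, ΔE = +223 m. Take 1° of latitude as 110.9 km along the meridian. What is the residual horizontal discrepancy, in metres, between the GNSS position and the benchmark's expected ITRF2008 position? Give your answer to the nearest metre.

47 m

Observed coordinate differences: Δφ = +0.00032°, Δλ = +0.00327°.
Converting to metres (1° lat = 110900 m, cos φ = 0.567732): observed ΔN = 35.5 m, observed ΔE = 205.9 m.
Subtracting the expected shift leaves a residual of 35.5 − (79) = -43.5 m north and 205.9 − (223) = -17.1 m east.
Residual distance = √((-43.5)² + (-17.1)²) = 46.8 m.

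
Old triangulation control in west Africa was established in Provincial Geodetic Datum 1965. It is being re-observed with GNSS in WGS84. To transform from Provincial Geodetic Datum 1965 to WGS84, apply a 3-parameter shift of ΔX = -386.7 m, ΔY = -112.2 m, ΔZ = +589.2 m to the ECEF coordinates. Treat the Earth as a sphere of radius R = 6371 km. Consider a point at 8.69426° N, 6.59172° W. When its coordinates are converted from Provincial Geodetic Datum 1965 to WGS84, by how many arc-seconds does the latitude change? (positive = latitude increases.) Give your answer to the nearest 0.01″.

Δφ = 20.67″

sin φ = 0.151162, cos φ = 0.988509, sin λ = -0.114794, cos λ = 0.993389.
North component: ΔN = −sin φ cos λ·ΔX − sin φ sin λ·ΔY + cos φ·ΔZ = −(0.151162)(0.993389)(-386.7) − (0.151162)(-0.114794)(-112.2) + (0.988509)(589.2) = 638.55 m.
1° of latitude spans πR/180 = 111195 m, so Δφ = 638.55 / 111195 × 3600 = 20.673″.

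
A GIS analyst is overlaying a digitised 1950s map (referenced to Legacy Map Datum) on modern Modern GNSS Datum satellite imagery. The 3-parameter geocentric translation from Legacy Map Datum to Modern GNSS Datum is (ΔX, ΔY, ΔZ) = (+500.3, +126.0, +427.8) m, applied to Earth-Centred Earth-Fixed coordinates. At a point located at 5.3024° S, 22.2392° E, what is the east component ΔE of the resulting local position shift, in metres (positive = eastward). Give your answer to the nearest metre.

ΔE = -73 m

At φ = -5.3024°, λ = 22.2392°: sin φ = -0.092412, cos φ = 0.995721, sin λ = 0.378474, cos λ = 0.925612.
ΔE = −sin λ·ΔX + cos λ·ΔY = −(0.378474)·(500.3) + (0.925612)·(126.0) = -72.72 m.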